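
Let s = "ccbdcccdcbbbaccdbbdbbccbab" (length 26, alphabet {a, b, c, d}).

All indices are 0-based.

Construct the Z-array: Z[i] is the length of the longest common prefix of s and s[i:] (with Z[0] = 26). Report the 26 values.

[26, 1, 0, 0, 2, 2, 1, 0, 1, 0, 0, 0, 0, 2, 1, 0, 0, 0, 0, 0, 0, 3, 1, 0, 0, 0]

Z[0]=26
i=1: i≥r, start 0; Z[1]=1 grow→box=[1,2)
i=2: i≥r, start 0; Z[2]=0
i=3: i≥r, start 0; Z[3]=0
i=4: i≥r, start 0; Z[4]=2 grow→box=[4,6)
i=5: min(r-i=1, Z[1]=1)=1; Z[5]=2 grow→box=[5,7)
i=6: min(r-i=1, Z[1]=1)=1; Z[6]=1
i=7: i≥r, start 0; Z[7]=0
i=8: i≥r, start 0; Z[8]=1 grow→box=[8,9)
i=9: i≥r, start 0; Z[9]=0
i=10: i≥r, start 0; Z[10]=0
i=11: i≥r, start 0; Z[11]=0
i=12: i≥r, start 0; Z[12]=0
i=13: i≥r, start 0; Z[13]=2 grow→box=[13,15)
i=14: min(r-i=1, Z[1]=1)=1; Z[14]=1
i=15: i≥r, start 0; Z[15]=0
i=16: i≥r, start 0; Z[16]=0
i=17: i≥r, start 0; Z[17]=0
i=18: i≥r, start 0; Z[18]=0
i=19: i≥r, start 0; Z[19]=0
i=20: i≥r, start 0; Z[20]=0
i=21: i≥r, start 0; Z[21]=3 grow→box=[21,24)
i=22: min(r-i=2, Z[1]=1)=1; Z[22]=1
i=23: min(r-i=1, Z[2]=0)=0; Z[23]=0
i=24: i≥r, start 0; Z[24]=0
i=25: i≥r, start 0; Z[25]=0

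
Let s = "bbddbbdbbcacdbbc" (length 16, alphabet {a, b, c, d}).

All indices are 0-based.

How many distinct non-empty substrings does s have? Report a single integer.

rank→(start, suffix):
  0 → (10, 'acdbbc')
  1 → (13, 'bbc')
  2 → (7, 'bbcacdbbc')
  3 → (4, 'bbdbbcacdbbc')
  4 → (0, 'bbddbbdbbcacdbbc')
  5 → (14, 'bc')
  6 → (8, 'bcacdbbc')
  7 → (5, 'bdbbcacdbbc')
  8 → (1, 'bddbbdbbcacdbbc')
  9 → (15, 'c')
  10 → (9, 'cacdbbc')
  11 → (11, 'cdbbc')
  12 → (12, 'dbbc')
  13 → (6, 'dbbcacdbbc')
  14 → (3, 'dbbdbbcacdbbc')
  15 → (2, 'ddbbdbbcacdbbc')

SA = [10, 13, 7, 4, 0, 14, 8, 5, 1, 15, 9, 11, 12, 6, 3, 2]
i: (SA[i-1],SA[i]) lcp shared
  1: (10,13) 0 ''
  2: (13,7) 3 'bbc'
  3: (7,4) 2 'bb'
  4: (4,0) 3 'bbd'
  5: (0,14) 1 'b'
  6: (14,8) 2 'bc'
  7: (8,5) 1 'b'
  8: (5,1) 2 'bd'
  9: (1,15) 0 ''
  10: (15,9) 1 'c'
  11: (9,11) 1 'c'
  12: (11,12) 0 ''
  13: (12,6) 4 'dbbc'
  14: (6,3) 3 'dbb'
  15: (3,2) 1 'd'

n(n+1)/2 = 16·17/2 = 136
Σ LCP = 0 + 0 + 3 + 2 + 3 + 1 + 2 + 1 + 2 + 0 + 1 + 1 + 0 + 4 + 3 + 1 = 24
distinct = 136 − 24 = 112

112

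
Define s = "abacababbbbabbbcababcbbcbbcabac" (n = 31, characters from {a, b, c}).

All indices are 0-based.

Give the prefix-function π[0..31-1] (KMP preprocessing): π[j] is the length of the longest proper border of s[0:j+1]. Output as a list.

π[0] = 0
j=1 s[j]='b': π[1]=0 (border '')
j=2 s[j]='a': π[2]=1 (border 'a')
j=3 s[j]='c': k: 1→0; π[3]=0 (border '')
j=4 s[j]='a': π[4]=1 (border 'a')
j=5 s[j]='b': π[5]=2 (border 'ab')
j=6 s[j]='a': π[6]=3 (border 'aba')
j=7 s[j]='b': k: 3→1; π[7]=2 (border 'ab')
j=8 s[j]='b': k: 2→0; π[8]=0 (border '')
j=9 s[j]='b': π[9]=0 (border '')
j=10 s[j]='b': π[10]=0 (border '')
j=11 s[j]='a': π[11]=1 (border 'a')
j=12 s[j]='b': π[12]=2 (border 'ab')
j=13 s[j]='b': k: 2→0; π[13]=0 (border '')
j=14 s[j]='b': π[14]=0 (border '')
j=15 s[j]='c': π[15]=0 (border '')
j=16 s[j]='a': π[16]=1 (border 'a')
j=17 s[j]='b': π[17]=2 (border 'ab')
j=18 s[j]='a': π[18]=3 (border 'aba')
j=19 s[j]='b': k: 3→1; π[19]=2 (border 'ab')
j=20 s[j]='c': k: 2→0; π[20]=0 (border '')
j=21 s[j]='b': π[21]=0 (border '')
j=22 s[j]='b': π[22]=0 (border '')
j=23 s[j]='c': π[23]=0 (border '')
j=24 s[j]='b': π[24]=0 (border '')
j=25 s[j]='b': π[25]=0 (border '')
j=26 s[j]='c': π[26]=0 (border '')
j=27 s[j]='a': π[27]=1 (border 'a')
j=28 s[j]='b': π[28]=2 (border 'ab')
j=29 s[j]='a': π[29]=3 (border 'aba')
j=30 s[j]='c': π[30]=4 (border 'abac')

[0, 0, 1, 0, 1, 2, 3, 2, 0, 0, 0, 1, 2, 0, 0, 0, 1, 2, 3, 2, 0, 0, 0, 0, 0, 0, 0, 1, 2, 3, 4]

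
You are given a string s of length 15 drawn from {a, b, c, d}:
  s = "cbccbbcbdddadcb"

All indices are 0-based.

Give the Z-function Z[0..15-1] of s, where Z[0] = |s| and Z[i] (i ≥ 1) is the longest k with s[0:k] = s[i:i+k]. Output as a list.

[15, 0, 1, 2, 0, 0, 2, 0, 0, 0, 0, 0, 0, 2, 0]

Z[0]=15
i=1: fresh scan; Z[1]=0
i=2: fresh scan; Z[2]=1 grow→box=[2,3)
i=3: fresh scan; Z[3]=2 grow→box=[3,5)
i=4: min(r-i=1, Z[1]=0)=0; Z[4]=0
i=5: fresh scan; Z[5]=0
i=6: fresh scan; Z[6]=2 grow→box=[6,8)
i=7: min(r-i=1, Z[1]=0)=0; Z[7]=0
i=8: fresh scan; Z[8]=0
i=9: fresh scan; Z[9]=0
i=10: fresh scan; Z[10]=0
i=11: fresh scan; Z[11]=0
i=12: fresh scan; Z[12]=0
i=13: fresh scan; Z[13]=2 grow→box=[13,15)
i=14: min(r-i=1, Z[1]=0)=0; Z[14]=0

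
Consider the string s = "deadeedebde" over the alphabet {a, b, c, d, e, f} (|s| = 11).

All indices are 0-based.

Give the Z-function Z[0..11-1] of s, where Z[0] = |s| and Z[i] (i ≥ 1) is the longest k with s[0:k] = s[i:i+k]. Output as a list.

[11, 0, 0, 2, 0, 0, 2, 0, 0, 2, 0]

Z[0]=11
i=1: i≥r, start 0; Z[1]=0
i=2: i≥r, start 0; Z[2]=0
i=3: i≥r, start 0; Z[3]=2 extend→box=[3,5)
i=4: min(r-i=1, Z[1]=0)=0; Z[4]=0
i=5: i≥r, start 0; Z[5]=0
i=6: i≥r, start 0; Z[6]=2 extend→box=[6,8)
i=7: min(r-i=1, Z[1]=0)=0; Z[7]=0
i=8: i≥r, start 0; Z[8]=0
i=9: i≥r, start 0; Z[9]=2 extend→box=[9,11)
i=10: min(r-i=1, Z[1]=0)=0; Z[10]=0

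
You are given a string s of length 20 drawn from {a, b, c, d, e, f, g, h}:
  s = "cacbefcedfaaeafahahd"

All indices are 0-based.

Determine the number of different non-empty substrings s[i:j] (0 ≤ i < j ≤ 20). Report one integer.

sorted suffixes:
  #0 SA[0]=10  'aaeafahahd'
  #1 SA[1]=1  'acbefcedfaaeafahahd'
  #2 SA[2]=11  'aeafahahd'
  #3 SA[3]=13  'afahahd'
  #4 SA[4]=15  'ahahd'
  #5 SA[5]=17  'ahd'
  #6 SA[6]=3  'befcedfaaeafahahd'
  #7 SA[7]=0  'cacbefcedfaaeafahahd'
  #8 SA[8]=2  'cbefcedfaaeafahahd'
  #9 SA[9]=6  'cedfaaeafahahd'
  #10 SA[10]=19  'd'
  #11 SA[11]=8  'dfaaeafahahd'
  #12 SA[12]=12  'eafahahd'
  #13 SA[13]=7  'edfaaeafahahd'
  #14 SA[14]=4  'efcedfaaeafahahd'
  #15 SA[15]=9  'faaeafahahd'
  #16 SA[16]=14  'fahahd'
  #17 SA[17]=5  'fcedfaaeafahahd'
  #18 SA[18]=16  'hahd'
  #19 SA[19]=18  'hd'

SA = [10, 1, 11, 13, 15, 17, 3, 0, 2, 6, 19, 8, 12, 7, 4, 9, 14, 5, 16, 18]
rank  pair      lcp
   1  s[10:],s[1:]  1  'a'
   2  s[1:],s[11:]  1  'a'
   3  s[11:],s[13:]  1  'a'
   4  s[13:],s[15:]  1  'a'
   5  s[15:],s[17:]  2  'ah'
   6  s[17:],s[3:]  0  ''
   7  s[3:],s[0:]  0  ''
   8  s[0:],s[2:]  1  'c'
   9  s[2:],s[6:]  1  'c'
  10  s[6:],s[19:]  0  ''
  11  s[19:],s[8:]  1  'd'
  12  s[8:],s[12:]  0  ''
  13  s[12:],s[7:]  1  'e'
  14  s[7:],s[4:]  1  'e'
  15  s[4:],s[9:]  0  ''
  16  s[9:],s[14:]  2  'fa'
  17  s[14:],s[5:]  1  'f'
  18  s[5:],s[16:]  0  ''
  19  s[16:],s[18:]  1  'h'

n(n+1)/2 = 20·21/2 = 210
Σ LCP = 0 + 1 + 1 + 1 + 1 + 2 + 0 + 0 + 1 + 1 + 0 + 1 + 0 + 1 + 1 + 0 + 2 + 1 + 0 + 1 = 15
distinct = 210 − 15 = 195

195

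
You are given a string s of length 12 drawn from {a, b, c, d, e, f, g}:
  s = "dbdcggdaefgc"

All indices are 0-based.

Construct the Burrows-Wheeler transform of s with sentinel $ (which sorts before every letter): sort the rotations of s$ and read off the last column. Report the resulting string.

cddgdg$baefgc

rank  rotation       last
    0  $dbdcggdaefgc  c
    1  aefgc$dbdcggd  d
    2  bdcggdaefgc$d  d
    3  c$dbdcggdaefg  g
    4  cggdaefgc$dbd  d
    5  daefgc$dbdcgg  g
    6  dbdcggdaefgc$  $
    7  dcggdaefgc$db  b
    8  efgc$dbdcggda  a
    9  fgc$dbdcggdae  e
   10  gc$dbdcggdaef  f
   11  gdaefgc$dbdcg  g
   12  ggdaefgc$dbdc  c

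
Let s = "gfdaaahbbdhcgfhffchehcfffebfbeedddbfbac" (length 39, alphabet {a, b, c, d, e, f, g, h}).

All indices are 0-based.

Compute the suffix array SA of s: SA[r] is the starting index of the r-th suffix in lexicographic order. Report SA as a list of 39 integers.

[3, 4, 37, 5, 36, 7, 8, 28, 34, 26, 38, 21, 11, 17, 2, 33, 32, 31, 9, 25, 30, 29, 19, 35, 27, 16, 1, 24, 15, 23, 22, 13, 0, 12, 6, 20, 10, 18, 14]

sorted suffixes:
  #0 SA[0]=3  'aaahbbdhcgfhffchehcfffebfbeedddbfbac'
  #1 SA[1]=4  'aahbbdhcgfhffchehcfffebfbeedddbfbac'
  #2 SA[2]=37  'ac'
  #3 SA[3]=5  'ahbbdhcgfhffchehcfffebfbeedddbfbac'
  #4 SA[4]=36  'bac'
  #5 SA[5]=7  'bbdhcgfhffchehcfffebfbeedddbfbac'
  #6 SA[6]=8  'bdhcgfhffchehcfffebfbeedddbfbac'
  #7 SA[7]=28  'beedddbfbac'
  #8 SA[8]=34  'bfbac'
  #9 SA[9]=26  'bfbeedddbfbac'
  #10 SA[10]=38  'c'
  #11 SA[11]=21  'cfffebfbeedddbfbac'
  #12 SA[12]=11  'cgfhffchehcfffebfbeedddbfbac'
  #13 SA[13]=17  'chehcfffebfbeedddbfbac'
  #14 SA[14]=2  'daaahbbdhcgfhffchehcfffebfbeedddbfbac'
  #15 SA[15]=33  'dbfbac'
  #16 SA[16]=32  'ddbfbac'
  #17 SA[17]=31  'dddbfbac'
  #18 SA[18]=9  'dhcgfhffchehcfffebfbeedddbfbac'
  #19 SA[19]=25  'ebfbeedddbfbac'
  #20 SA[20]=30  'edddbfbac'
  #21 SA[21]=29  'eedddbfbac'
  #22 SA[22]=19  'ehcfffebfbeedddbfbac'
  #23 SA[23]=35  'fbac'
  #24 SA[24]=27  'fbeedddbfbac'
  #25 SA[25]=16  'fchehcfffebfbeedddbfbac'
  #26 SA[26]=1  'fdaaahbbdhcgfhffchehcfffebfbeedddbfbac'
  #27 SA[27]=24  'febfbeedddbfbac'
  #28 SA[28]=15  'ffchehcfffebfbeedddbfbac'
  #29 SA[29]=23  'ffebfbeedddbfbac'
  #30 SA[30]=22  'fffebfbeedddbfbac'
  #31 SA[31]=13  'fhffchehcfffebfbeedddbfbac'
  #32 SA[32]=0  'gfdaaahbbdhcgfhffchehcfffebfbeedddbfbac'
  #33 SA[33]=12  'gfhffchehcfffebfbeedddbfbac'
  #34 SA[34]=6  'hbbdhcgfhffchehcfffebfbeedddbfbac'
  #35 SA[35]=20  'hcfffebfbeedddbfbac'
  #36 SA[36]=10  'hcgfhffchehcfffebfbeedddbfbac'
  #37 SA[37]=18  'hehcfffebfbeedddbfbac'
  #38 SA[38]=14  'hffchehcfffebfbeedddbfbac'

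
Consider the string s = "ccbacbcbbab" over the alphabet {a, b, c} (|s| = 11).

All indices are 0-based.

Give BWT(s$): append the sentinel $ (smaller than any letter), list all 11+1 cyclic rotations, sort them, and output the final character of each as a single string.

rank  rotation      last
    0  $ccbacbcbbab  b
    1  ab$ccbacbcbb  b
    2  acbcbbab$ccb  b
    3  b$ccbacbcbba  a
    4  bab$ccbacbcb  b
    5  bacbcbbab$cc  c
    6  bbab$ccbacbc  c
    7  bcbbab$ccbac  c
    8  cbacbcbbab$c  c
    9  cbbab$ccbacb  b
   10  cbcbbab$ccba  a
   11  ccbacbcbbab$  $

bbbabccccba$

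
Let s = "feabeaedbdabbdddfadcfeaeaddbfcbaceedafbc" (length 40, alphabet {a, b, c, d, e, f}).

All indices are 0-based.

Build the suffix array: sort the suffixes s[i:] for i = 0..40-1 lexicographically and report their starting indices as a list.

rank | idx | suffix
   0 |  10 | abbdddfadcfeaeaddbfcbaceedafbc
   1 |   2 | abeaedbdabbdddfadcfeaeaddbfcbaceedafbc
   2 |  31 | aceedafbc
   3 |  17 | adcfeaeaddbfcbaceedafbc
   4 |  24 | addbfcbaceedafbc
   5 |  22 | aeaddbfcbaceedafbc
   6 |   5 | aedbdabbdddfadcfeaeaddbfcbaceedafbc
   7 |  36 | afbc
   8 |  30 | baceedafbc
   9 |  11 | bbdddfadcfeaeaddbfcbaceedafbc
  10 |  38 | bc
  11 |   8 | bdabbdddfadcfeaeaddbfcbaceedafbc
  12 |  12 | bdddfadcfeaeaddbfcbaceedafbc
  13 |   3 | beaedbdabbdddfadcfeaeaddbfcbaceedafbc
  14 |  27 | bfcbaceedafbc
  15 |  39 | c
  16 |  29 | cbaceedafbc
  17 |  32 | ceedafbc
  18 |  19 | cfeaeaddbfcbaceedafbc
  19 |   9 | dabbdddfadcfeaeaddbfcbaceedafbc
  20 |  35 | dafbc
  21 |   7 | dbdabbdddfadcfeaeaddbfcbaceedafbc
  22 |  26 | dbfcbaceedafbc
  23 |  18 | dcfeaeaddbfcbaceedafbc
  24 |  25 | ddbfcbaceedafbc
  25 |  13 | dddfadcfeaeaddbfcbaceedafbc
  26 |  14 | ddfadcfeaeaddbfcbaceedafbc
  27 |  15 | dfadcfeaeaddbfcbaceedafbc
  28 |   1 | eabeaedbdabbdddfadcfeaeaddbfcbaceedafbc
  29 |  23 | eaddbfcbaceedafbc
  30 |  21 | eaeaddbfcbaceedafbc
  31 |   4 | eaedbdabbdddfadcfeaeaddbfcbaceedafbc
  32 |  34 | edafbc
  33 |   6 | edbdabbdddfadcfeaeaddbfcbaceedafbc
  34 |  33 | eedafbc
  35 |  16 | fadcfeaeaddbfcbaceedafbc
  36 |  37 | fbc
  37 |  28 | fcbaceedafbc
  38 |   0 | feabeaedbdabbdddfadcfeaeaddbfcbaceedafbc
  39 |  20 | feaeaddbfcbaceedafbc

[10, 2, 31, 17, 24, 22, 5, 36, 30, 11, 38, 8, 12, 3, 27, 39, 29, 32, 19, 9, 35, 7, 26, 18, 25, 13, 14, 15, 1, 23, 21, 4, 34, 6, 33, 16, 37, 28, 0, 20]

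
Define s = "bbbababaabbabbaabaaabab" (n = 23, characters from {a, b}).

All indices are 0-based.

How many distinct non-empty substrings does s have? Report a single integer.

217

rank | idx | suffix
   0 |  17 | aaabab
   1 |  14 | aabaaabab
   2 |  18 | aabab
   3 |   7 | aabbabbaabaaabab
   4 |  21 | ab
   5 |  15 | abaaabab
   6 |   5 | abaabbabbaabaaabab
   7 |  19 | abab
   8 |   3 | ababaabbabbaabaaabab
   9 |  11 | abbaabaaabab
  10 |   8 | abbabbaabaaabab
  11 |  22 | b
  12 |  16 | baaabab
  13 |  13 | baabaaabab
  14 |   6 | baabbabbaabaaabab
  15 |  20 | bab
  16 |   4 | babaabbabbaabaaabab
  17 |   2 | bababaabbabbaabaaabab
  18 |  10 | babbaabaaabab
  19 |  12 | bbaabaaabab
  20 |   1 | bbababaabbabbaabaaabab
  21 |   9 | bbabbaabaaabab
  22 |   0 | bbbababaabbabbaabaaabab

SA = [17, 14, 18, 7, 21, 15, 5, 19, 3, 11, 8, 22, 16, 13, 6, 20, 4, 2, 10, 12, 1, 9, 0]
i: (SA[i-1],SA[i]) lcp shared
  1: (17,14) 2 'aa'
  2: (14,18) 4 'aaba'
  3: (18,7) 3 'aab'
  4: (7,21) 1 'a'
  5: (21,15) 2 'ab'
  6: (15,5) 4 'abaa'
  7: (5,19) 3 'aba'
  8: (19,3) 4 'abab'
  9: (3,11) 2 'ab'
  10: (11,8) 4 'abba'
  11: (8,22) 0 ''
  12: (22,16) 1 'b'
  13: (16,13) 3 'baa'
  14: (13,6) 4 'baab'
  15: (6,20) 2 'ba'
  16: (20,4) 3 'bab'
  17: (4,2) 4 'baba'
  18: (2,10) 3 'bab'
  19: (10,12) 1 'b'
  20: (12,1) 3 'bba'
  21: (1,9) 4 'bbab'
  22: (9,0) 2 'bb'

n(n+1)/2 = 23·24/2 = 276
Σ LCP = 0 + 2 + 4 + 3 + 1 + 2 + 4 + 3 + 4 + 2 + 4 + 0 + 1 + 3 + 4 + 2 + 3 + 4 + 3 + 1 + 3 + 4 + 2 = 59
distinct = 276 − 59 = 217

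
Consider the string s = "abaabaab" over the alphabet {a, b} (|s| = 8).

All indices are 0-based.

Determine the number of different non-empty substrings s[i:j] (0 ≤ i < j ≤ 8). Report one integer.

20

rank→(start, suffix):
  0 → (5, 'aab')
  1 → (2, 'aabaab')
  2 → (6, 'ab')
  3 → (3, 'abaab')
  4 → (0, 'abaabaab')
  5 → (7, 'b')
  6 → (4, 'baab')
  7 → (1, 'baabaab')

SA = [5, 2, 6, 3, 0, 7, 4, 1]
rank  pair      lcp
   1  s[5:],s[2:]  3  'aab'
   2  s[2:],s[6:]  1  'a'
   3  s[6:],s[3:]  2  'ab'
   4  s[3:],s[0:]  5  'abaab'
   5  s[0:],s[7:]  0  ''
   6  s[7:],s[4:]  1  'b'
   7  s[4:],s[1:]  4  'baab'

n(n+1)/2 = 8·9/2 = 36
Σ LCP = 0 + 3 + 1 + 2 + 5 + 0 + 1 + 4 = 16
distinct = 36 − 16 = 20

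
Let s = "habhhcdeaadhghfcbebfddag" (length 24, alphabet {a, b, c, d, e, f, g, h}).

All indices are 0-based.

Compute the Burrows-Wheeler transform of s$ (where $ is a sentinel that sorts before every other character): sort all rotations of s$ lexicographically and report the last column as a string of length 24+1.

rank  rotation                   last
    0  $habhhcdeaadhghfcbebfddag  g
    1  aadhghfcbebfddag$habhhcde  e
    2  abhhcdeaadhghfcbebfddag$h  h
    3  adhghfcbebfddag$habhhcdea  a
    4  ag$habhhcdeaadhghfcbebfdd  d
    5  bebfddag$habhhcdeaadhghfc  c
    6  bfddag$habhhcdeaadhghfcbe  e
    7  bhhcdeaadhghfcbebfddag$ha  a
    8  cbebfddag$habhhcdeaadhghf  f
    9  cdeaadhghfcbebfddag$habhh  h
   10  dag$habhhcdeaadhghfcbebfd  d
   11  ddag$habhhcdeaadhghfcbebf  f
   12  deaadhghfcbebfddag$habhhc  c
   13  dhghfcbebfddag$habhhcdeaa  a
   14  eaadhghfcbebfddag$habhhcd  d
   15  ebfddag$habhhcdeaadhghfcb  b
   16  fcbebfddag$habhhcdeaadhgh  h
   17  fddag$habhhcdeaadhghfcbeb  b
   18  g$habhhcdeaadhghfcbebfdda  a
   19  ghfcbebfddag$habhhcdeaadh  h
   20  habhhcdeaadhghfcbebfddag$  $
   21  hcdeaadhghfcbebfddag$habh  h
   22  hfcbebfddag$habhhcdeaadhg  g
   23  hghfcbebfddag$habhhcdeaad  d
   24  hhcdeaadhghfcbebfddag$hab  b

gehadceafhdfcadbhbah$hgdb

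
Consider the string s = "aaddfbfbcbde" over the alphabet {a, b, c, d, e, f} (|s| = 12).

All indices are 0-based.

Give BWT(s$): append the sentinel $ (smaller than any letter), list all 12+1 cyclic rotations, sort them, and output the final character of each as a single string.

e$afcfbabddbd

rank  rotation       last
    0  $aaddfbfbcbde  e
    1  aaddfbfbcbde$  $
    2  addfbfbcbde$a  a
    3  bcbde$aaddfbf  f
    4  bde$aaddfbfbc  c
    5  bfbcbde$aaddf  f
    6  cbde$aaddfbfb  b
    7  ddfbfbcbde$aa  a
    8  de$aaddfbfbcb  b
    9  dfbfbcbde$aad  d
   10  e$aaddfbfbcbd  d
   11  fbcbde$aaddfb  b
   12  fbfbcbde$aadd  d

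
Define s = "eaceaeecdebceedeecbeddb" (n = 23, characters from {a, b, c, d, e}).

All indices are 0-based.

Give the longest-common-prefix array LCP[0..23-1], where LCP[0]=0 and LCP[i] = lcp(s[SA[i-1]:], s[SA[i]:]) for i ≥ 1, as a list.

sorted suffixes:
  #0 SA[0]=1  'aceaeecdebceedeecbeddb'
  #1 SA[1]=4  'aeecdebceedeecbeddb'
  #2 SA[2]=22  'b'
  #3 SA[3]=10  'bceedeecbeddb'
  #4 SA[4]=18  'beddb'
  #5 SA[5]=17  'cbeddb'
  #6 SA[6]=7  'cdebceedeecbeddb'
  #7 SA[7]=2  'ceaeecdebceedeecbeddb'
  #8 SA[8]=11  'ceedeecbeddb'
  #9 SA[9]=21  'db'
  #10 SA[10]=20  'ddb'
  #11 SA[11]=8  'debceedeecbeddb'
  #12 SA[12]=14  'deecbeddb'
  #13 SA[13]=0  'eaceaeecdebceedeecbeddb'
  #14 SA[14]=3  'eaeecdebceedeecbeddb'
  #15 SA[15]=9  'ebceedeecbeddb'
  #16 SA[16]=16  'ecbeddb'
  #17 SA[17]=6  'ecdebceedeecbeddb'
  #18 SA[18]=19  'eddb'
  #19 SA[19]=13  'edeecbeddb'
  #20 SA[20]=15  'eecbeddb'
  #21 SA[21]=5  'eecdebceedeecbeddb'
  #22 SA[22]=12  'eedeecbeddb'

SA = [1, 4, 22, 10, 18, 17, 7, 2, 11, 21, 20, 8, 14, 0, 3, 9, 16, 6, 19, 13, 15, 5, 12]
i: (SA[i-1],SA[i]) lcp shared
  1: (1,4) 1 'a'
  2: (4,22) 0 ''
  3: (22,10) 1 'b'
  4: (10,18) 1 'b'
  5: (18,17) 0 ''
  6: (17,7) 1 'c'
  7: (7,2) 1 'c'
  8: (2,11) 2 'ce'
  9: (11,21) 0 ''
  10: (21,20) 1 'd'
  11: (20,8) 1 'd'
  12: (8,14) 2 'de'
  13: (14,0) 0 ''
  14: (0,3) 2 'ea'
  15: (3,9) 1 'e'
  16: (9,16) 1 'e'
  17: (16,6) 2 'ec'
  18: (6,19) 1 'e'
  19: (19,13) 2 'ed'
  20: (13,15) 1 'e'
  21: (15,5) 3 'eec'
  22: (5,12) 2 'ee'

[0, 1, 0, 1, 1, 0, 1, 1, 2, 0, 1, 1, 2, 0, 2, 1, 1, 2, 1, 2, 1, 3, 2]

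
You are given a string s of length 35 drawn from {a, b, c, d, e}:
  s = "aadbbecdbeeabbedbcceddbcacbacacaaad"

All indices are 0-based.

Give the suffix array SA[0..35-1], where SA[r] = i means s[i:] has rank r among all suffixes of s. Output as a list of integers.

rank | idx | suffix
   0 |  31 | aaad
   1 |  32 | aad
   2 |   0 | aadbbecdbeeabbedbcceddbcacbacacaaad
   3 |  11 | abbedbcceddbcacbacacaaad
   4 |  29 | acaaad
   5 |  27 | acacaaad
   6 |  24 | acbacacaaad
   7 |  33 | ad
   8 |   1 | adbbecdbeeabbedbcceddbcacbacacaaad
   9 |  26 | bacacaaad
  10 |   3 | bbecdbeeabbedbcceddbcacbacacaaad
  11 |  12 | bbedbcceddbcacbacacaaad
  12 |  22 | bcacbacacaaad
  13 |  16 | bcceddbcacbacacaaad
  14 |   4 | becdbeeabbedbcceddbcacbacacaaad
  15 |  13 | bedbcceddbcacbacacaaad
  16 |   8 | beeabbedbcceddbcacbacacaaad
  17 |  30 | caaad
  18 |  28 | cacaaad
  19 |  23 | cacbacacaaad
  20 |  25 | cbacacaaad
  21 |  17 | cceddbcacbacacaaad
  22 |   6 | cdbeeabbedbcceddbcacbacacaaad
  23 |  18 | ceddbcacbacacaaad
  24 |  34 | d
  25 |   2 | dbbecdbeeabbedbcceddbcacbacacaaad
  26 |  21 | dbcacbacacaaad
  27 |  15 | dbcceddbcacbacacaaad
  28 |   7 | dbeeabbedbcceddbcacbacacaaad
  29 |  20 | ddbcacbacacaaad
  30 |  10 | eabbedbcceddbcacbacacaaad
  31 |   5 | ecdbeeabbedbcceddbcacbacacaaad
  32 |  14 | edbcceddbcacbacacaaad
  33 |  19 | eddbcacbacacaaad
  34 |   9 | eeabbedbcceddbcacbacacaaad

[31, 32, 0, 11, 29, 27, 24, 33, 1, 26, 3, 12, 22, 16, 4, 13, 8, 30, 28, 23, 25, 17, 6, 18, 34, 2, 21, 15, 7, 20, 10, 5, 14, 19, 9]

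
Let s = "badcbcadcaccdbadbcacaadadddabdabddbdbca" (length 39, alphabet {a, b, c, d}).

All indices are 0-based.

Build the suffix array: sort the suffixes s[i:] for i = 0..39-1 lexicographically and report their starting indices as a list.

rank | idx | suffix
   0 |  38 | a
   1 |  20 | aadadddabdabddbdbca
   2 |  27 | abdabddbdbca
   3 |  30 | abddbdbca
   4 |  18 | acaadadddabdabddbdbca
   5 |   9 | accdbadbcacaadadddabdabddbdbca
   6 |  21 | adadddabdabddbdbca
   7 |  14 | adbcacaadadddabdabddbdbca
   8 |   6 | adcaccdbadbcacaadadddabdabddbdbca
   9 |   1 | adcbcadcaccdbadbcacaadadddabdabddbdbca
  10 |  23 | adddabdabddbdbca
  11 |  13 | badbcacaadadddabdabddbdbca
  12 |   0 | badcbcadcaccdbadbcacaadadddabdabddbdbca
  13 |  36 | bca
  14 |  16 | bcacaadadddabdabddbdbca
  15 |   4 | bcadcaccdbadbcacaadadddabdabddbdbca
  16 |  28 | bdabddbdbca
  17 |  34 | bdbca
  18 |  31 | bddbdbca
  19 |  37 | ca
  20 |  19 | caadadddabdabddbdbca
  21 |  17 | cacaadadddabdabddbdbca
  22 |   8 | caccdbadbcacaadadddabdabddbdbca
  23 |   5 | cadcaccdbadbcacaadadddabdabddbdbca
  24 |   3 | cbcadcaccdbadbcacaadadddabdabddbdbca
  25 |  10 | ccdbadbcacaadadddabdabddbdbca
  26 |  11 | cdbadbcacaadadddabdabddbdbca
  27 |  26 | dabdabddbdbca
  28 |  29 | dabddbdbca
  29 |  22 | dadddabdabddbdbca
  30 |  12 | dbadbcacaadadddabdabddbdbca
  31 |  35 | dbca
  32 |  15 | dbcacaadadddabdabddbdbca
  33 |  33 | dbdbca
  34 |   7 | dcaccdbadbcacaadadddabdabddbdbca
  35 |   2 | dcbcadcaccdbadbcacaadadddabdabddbdbca
  36 |  25 | ddabdabddbdbca
  37 |  32 | ddbdbca
  38 |  24 | dddabdabddbdbca

[38, 20, 27, 30, 18, 9, 21, 14, 6, 1, 23, 13, 0, 36, 16, 4, 28, 34, 31, 37, 19, 17, 8, 5, 3, 10, 11, 26, 29, 22, 12, 35, 15, 33, 7, 2, 25, 32, 24]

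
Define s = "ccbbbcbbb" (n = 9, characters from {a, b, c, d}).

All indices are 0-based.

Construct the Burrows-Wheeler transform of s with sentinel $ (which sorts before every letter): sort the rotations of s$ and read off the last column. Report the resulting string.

rank  rotation    last
    0  $ccbbbcbbb  b
    1  b$ccbbbcbb  b
    2  bb$ccbbbcb  b
    3  bbb$ccbbbc  c
    4  bbbcbbb$cc  c
    5  bbcbbb$ccb  b
    6  bcbbb$ccbb  b
    7  cbbb$ccbbb  b
    8  cbbbcbbb$c  c
    9  ccbbbcbbb$  $

bbbccbbbc$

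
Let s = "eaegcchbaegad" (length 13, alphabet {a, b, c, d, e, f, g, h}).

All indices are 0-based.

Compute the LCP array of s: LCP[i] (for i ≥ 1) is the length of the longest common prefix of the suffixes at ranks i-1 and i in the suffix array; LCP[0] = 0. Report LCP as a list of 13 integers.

[0, 1, 3, 0, 0, 1, 0, 0, 1, 2, 0, 1, 0]

rank→(start, suffix):
  0 → (11, 'ad')
  1 → (8, 'aegad')
  2 → (1, 'aegcchbaegad')
  3 → (7, 'baegad')
  4 → (4, 'cchbaegad')
  5 → (5, 'chbaegad')
  6 → (12, 'd')
  7 → (0, 'eaegcchbaegad')
  8 → (9, 'egad')
  9 → (2, 'egcchbaegad')
  10 → (10, 'gad')
  11 → (3, 'gcchbaegad')
  12 → (6, 'hbaegad')

SA = [11, 8, 1, 7, 4, 5, 12, 0, 9, 2, 10, 3, 6]
i: (SA[i-1],SA[i]) lcp shared
  1: (11,8) 1 'a'
  2: (8,1) 3 'aeg'
  3: (1,7) 0 ''
  4: (7,4) 0 ''
  5: (4,5) 1 'c'
  6: (5,12) 0 ''
  7: (12,0) 0 ''
  8: (0,9) 1 'e'
  9: (9,2) 2 'eg'
  10: (2,10) 0 ''
  11: (10,3) 1 'g'
  12: (3,6) 0 ''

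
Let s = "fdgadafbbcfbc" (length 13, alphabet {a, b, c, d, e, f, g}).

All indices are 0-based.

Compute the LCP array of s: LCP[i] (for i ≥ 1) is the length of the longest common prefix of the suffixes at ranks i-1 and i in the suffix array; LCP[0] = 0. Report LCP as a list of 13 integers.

[0, 1, 0, 1, 2, 0, 1, 0, 1, 0, 2, 1, 0]

rank | idx | suffix
   0 |   3 | adafbbcfbc
   1 |   5 | afbbcfbc
   2 |   7 | bbcfbc
   3 |  11 | bc
   4 |   8 | bcfbc
   5 |  12 | c
   6 |   9 | cfbc
   7 |   4 | dafbbcfbc
   8 |   1 | dgadafbbcfbc
   9 |   6 | fbbcfbc
  10 |  10 | fbc
  11 |   0 | fdgadafbbcfbc
  12 |   2 | gadafbbcfbc

SA = [3, 5, 7, 11, 8, 12, 9, 4, 1, 6, 10, 0, 2]
i: (SA[i-1],SA[i]) lcp shared
  1: (3,5) 1 'a'
  2: (5,7) 0 ''
  3: (7,11) 1 'b'
  4: (11,8) 2 'bc'
  5: (8,12) 0 ''
  6: (12,9) 1 'c'
  7: (9,4) 0 ''
  8: (4,1) 1 'd'
  9: (1,6) 0 ''
  10: (6,10) 2 'fb'
  11: (10,0) 1 'f'
  12: (0,2) 0 ''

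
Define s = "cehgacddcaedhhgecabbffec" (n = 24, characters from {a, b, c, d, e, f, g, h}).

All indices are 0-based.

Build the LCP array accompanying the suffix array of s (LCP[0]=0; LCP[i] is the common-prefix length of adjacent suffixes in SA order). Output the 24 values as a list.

rank | idx | suffix
   0 |  17 | abbffec
   1 |   4 | acddcaedhhgecabbffec
   2 |   9 | aedhhgecabbffec
   3 |  18 | bbffec
   4 |  19 | bffec
   5 |  23 | c
   6 |  16 | cabbffec
   7 |   8 | caedhhgecabbffec
   8 |   5 | cddcaedhhgecabbffec
   9 |   0 | cehgacddcaedhhgecabbffec
  10 |   7 | dcaedhhgecabbffec
  11 |   6 | ddcaedhhgecabbffec
  12 |  11 | dhhgecabbffec
  13 |  22 | ec
  14 |  15 | ecabbffec
  15 |  10 | edhhgecabbffec
  16 |   1 | ehgacddcaedhhgecabbffec
  17 |  21 | fec
  18 |  20 | ffec
  19 |   3 | gacddcaedhhgecabbffec
  20 |  14 | gecabbffec
  21 |   2 | hgacddcaedhhgecabbffec
  22 |  13 | hgecabbffec
  23 |  12 | hhgecabbffec

SA = [17, 4, 9, 18, 19, 23, 16, 8, 5, 0, 7, 6, 11, 22, 15, 10, 1, 21, 20, 3, 14, 2, 13, 12]
[i] adj suffixes → lcp
  [1] 17/4 → 1 ('a')
  [2] 4/9 → 1 ('a')
  [3] 9/18 → 0 ('')
  [4] 18/19 → 1 ('b')
  [5] 19/23 → 0 ('')
  [6] 23/16 → 1 ('c')
  [7] 16/8 → 2 ('ca')
  [8] 8/5 → 1 ('c')
  [9] 5/0 → 1 ('c')
  [10] 0/7 → 0 ('')
  [11] 7/6 → 1 ('d')
  [12] 6/11 → 1 ('d')
  [13] 11/22 → 0 ('')
  [14] 22/15 → 2 ('ec')
  [15] 15/10 → 1 ('e')
  [16] 10/1 → 1 ('e')
  [17] 1/21 → 0 ('')
  [18] 21/20 → 1 ('f')
  [19] 20/3 → 0 ('')
  [20] 3/14 → 1 ('g')
  [21] 14/2 → 0 ('')
  [22] 2/13 → 2 ('hg')
  [23] 13/12 → 1 ('h')

[0, 1, 1, 0, 1, 0, 1, 2, 1, 1, 0, 1, 1, 0, 2, 1, 1, 0, 1, 0, 1, 0, 2, 1]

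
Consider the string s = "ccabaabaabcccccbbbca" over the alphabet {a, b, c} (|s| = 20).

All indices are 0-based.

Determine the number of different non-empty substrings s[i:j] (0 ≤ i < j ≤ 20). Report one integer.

173

rank | idx | suffix
   0 |  19 | a
   1 |   4 | aabaabcccccbbbca
   2 |   7 | aabcccccbbbca
   3 |   2 | abaabaabcccccbbbca
   4 |   5 | abaabcccccbbbca
   5 |   8 | abcccccbbbca
   6 |   3 | baabaabcccccbbbca
   7 |   6 | baabcccccbbbca
   8 |  15 | bbbca
   9 |  16 | bbca
  10 |  17 | bca
  11 |   9 | bcccccbbbca
  12 |  18 | ca
  13 |   1 | cabaabaabcccccbbbca
  14 |  14 | cbbbca
  15 |   0 | ccabaabaabcccccbbbca
  16 |  13 | ccbbbca
  17 |  12 | cccbbbca
  18 |  11 | ccccbbbca
  19 |  10 | cccccbbbca

SA = [19, 4, 7, 2, 5, 8, 3, 6, 15, 16, 17, 9, 18, 1, 14, 0, 13, 12, 11, 10]
rank  pair      lcp
   1  s[19:],s[4:]  1  'a'
   2  s[4:],s[7:]  3  'aab'
   3  s[7:],s[2:]  1  'a'
   4  s[2:],s[5:]  5  'abaab'
   5  s[5:],s[8:]  2  'ab'
   6  s[8:],s[3:]  0  ''
   7  s[3:],s[6:]  4  'baab'
   8  s[6:],s[15:]  1  'b'
   9  s[15:],s[16:]  2  'bb'
  10  s[16:],s[17:]  1  'b'
  11  s[17:],s[9:]  2  'bc'
  12  s[9:],s[18:]  0  ''
  13  s[18:],s[1:]  2  'ca'
  14  s[1:],s[14:]  1  'c'
  15  s[14:],s[0:]  1  'c'
  16  s[0:],s[13:]  2  'cc'
  17  s[13:],s[12:]  2  'cc'
  18  s[12:],s[11:]  3  'ccc'
  19  s[11:],s[10:]  4  'cccc'

n(n+1)/2 = 20·21/2 = 210
Σ LCP = 0 + 1 + 3 + 1 + 5 + 2 + 0 + 4 + 1 + 2 + 1 + 2 + 0 + 2 + 1 + 1 + 2 + 2 + 3 + 4 = 37
distinct = 210 − 37 = 173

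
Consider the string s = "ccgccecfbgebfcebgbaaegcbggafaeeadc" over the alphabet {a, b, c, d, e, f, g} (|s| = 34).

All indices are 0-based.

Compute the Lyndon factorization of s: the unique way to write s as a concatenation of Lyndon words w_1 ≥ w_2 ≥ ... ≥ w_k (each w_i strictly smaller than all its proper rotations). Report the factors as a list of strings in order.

["ccg", "ccecf", "bge", "bfcebg", "b", "aaegcbggafaeeadc"]

emit factor 1: 'ccg' (i=0, period=3)
emit factor 2: 'ccecf' (i=3, period=5)
emit factor 3: 'bge' (i=8, period=3)
emit factor 4: 'bfcebg' (i=11, period=6)
emit factor 5: 'b' (i=17, period=1)
emit factor 6: 'aaegcbggafaeeadc' (i=18, period=16)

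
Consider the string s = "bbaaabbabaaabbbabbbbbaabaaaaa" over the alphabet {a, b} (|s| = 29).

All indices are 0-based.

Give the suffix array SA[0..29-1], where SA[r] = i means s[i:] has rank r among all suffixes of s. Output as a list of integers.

sorted suffixes:
  #0 SA[0]=28  'a'
  #1 SA[1]=27  'aa'
  #2 SA[2]=26  'aaa'
  #3 SA[3]=25  'aaaa'
  #4 SA[4]=24  'aaaaa'
  #5 SA[5]=2  'aaabbabaaabbbabbbbbaabaaaaa'
  #6 SA[6]=9  'aaabbbabbbbbaabaaaaa'
  #7 SA[7]=21  'aabaaaaa'
  #8 SA[8]=3  'aabbabaaabbbabbbbbaabaaaaa'
  #9 SA[9]=10  'aabbbabbbbbaabaaaaa'
  #10 SA[10]=22  'abaaaaa'
  #11 SA[11]=7  'abaaabbbabbbbbaabaaaaa'
  #12 SA[12]=4  'abbabaaabbbabbbbbaabaaaaa'
  #13 SA[13]=11  'abbbabbbbbaabaaaaa'
  #14 SA[14]=15  'abbbbbaabaaaaa'
  #15 SA[15]=23  'baaaaa'
  #16 SA[16]=1  'baaabbabaaabbbabbbbbaabaaaaa'
  #17 SA[17]=8  'baaabbbabbbbbaabaaaaa'
  #18 SA[18]=20  'baabaaaaa'
  #19 SA[19]=6  'babaaabbbabbbbbaabaaaaa'
  #20 SA[20]=14  'babbbbbaabaaaaa'
  #21 SA[21]=0  'bbaaabbabaaabbbabbbbbaabaaaaa'
  #22 SA[22]=19  'bbaabaaaaa'
  #23 SA[23]=5  'bbabaaabbbabbbbbaabaaaaa'
  #24 SA[24]=13  'bbabbbbbaabaaaaa'
  #25 SA[25]=18  'bbbaabaaaaa'
  #26 SA[26]=12  'bbbabbbbbaabaaaaa'
  #27 SA[27]=17  'bbbbaabaaaaa'
  #28 SA[28]=16  'bbbbbaabaaaaa'

[28, 27, 26, 25, 24, 2, 9, 21, 3, 10, 22, 7, 4, 11, 15, 23, 1, 8, 20, 6, 14, 0, 19, 5, 13, 18, 12, 17, 16]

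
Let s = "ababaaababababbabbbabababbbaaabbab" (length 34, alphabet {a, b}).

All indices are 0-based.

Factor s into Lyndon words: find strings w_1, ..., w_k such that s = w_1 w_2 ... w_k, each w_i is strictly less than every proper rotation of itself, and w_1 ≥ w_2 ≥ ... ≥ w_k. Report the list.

emit factor 1: 'ab' (i=0, period=2)
emit factor 2: 'ab' (i=2, period=2)
emit factor 3: 'aaababababbabbbabababbbaaabbab' (i=4, period=30)

["ab", "ab", "aaababababbabbbabababbbaaabbab"]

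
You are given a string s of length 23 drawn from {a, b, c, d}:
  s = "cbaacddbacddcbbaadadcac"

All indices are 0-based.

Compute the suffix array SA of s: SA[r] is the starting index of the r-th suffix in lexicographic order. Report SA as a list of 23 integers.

sorted suffixes:
  #0 SA[0]=2  'aacddbacddcbbaadadcac'
  #1 SA[1]=15  'aadadcac'
  #2 SA[2]=21  'ac'
  #3 SA[3]=3  'acddbacddcbbaadadcac'
  #4 SA[4]=8  'acddcbbaadadcac'
  #5 SA[5]=16  'adadcac'
  #6 SA[6]=18  'adcac'
  #7 SA[7]=1  'baacddbacddcbbaadadcac'
  #8 SA[8]=14  'baadadcac'
  #9 SA[9]=7  'bacddcbbaadadcac'
  #10 SA[10]=13  'bbaadadcac'
  #11 SA[11]=22  'c'
  #12 SA[12]=20  'cac'
  #13 SA[13]=0  'cbaacddbacddcbbaadadcac'
  #14 SA[14]=12  'cbbaadadcac'
  #15 SA[15]=4  'cddbacddcbbaadadcac'
  #16 SA[16]=9  'cddcbbaadadcac'
  #17 SA[17]=17  'dadcac'
  #18 SA[18]=6  'dbacddcbbaadadcac'
  #19 SA[19]=19  'dcac'
  #20 SA[20]=11  'dcbbaadadcac'
  #21 SA[21]=5  'ddbacddcbbaadadcac'
  #22 SA[22]=10  'ddcbbaadadcac'

[2, 15, 21, 3, 8, 16, 18, 1, 14, 7, 13, 22, 20, 0, 12, 4, 9, 17, 6, 19, 11, 5, 10]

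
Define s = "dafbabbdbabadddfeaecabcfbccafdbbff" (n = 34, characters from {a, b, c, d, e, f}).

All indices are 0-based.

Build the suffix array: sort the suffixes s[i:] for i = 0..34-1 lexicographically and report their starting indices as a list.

sorted suffixes:
  #0 SA[0]=9  'abadddfeaecabcfbccafdbbff'
  #1 SA[1]=4  'abbdbabadddfeaecabcfbccafdbbff'
  #2 SA[2]=20  'abcfbccafdbbff'
  #3 SA[3]=11  'adddfeaecabcfbccafdbbff'
  #4 SA[4]=17  'aecabcfbccafdbbff'
  #5 SA[5]=1  'afbabbdbabadddfeaecabcfbccafdbbff'
  #6 SA[6]=27  'afdbbff'
  #7 SA[7]=8  'babadddfeaecabcfbccafdbbff'
  #8 SA[8]=3  'babbdbabadddfeaecabcfbccafdbbff'
  #9 SA[9]=10  'badddfeaecabcfbccafdbbff'
  #10 SA[10]=5  'bbdbabadddfeaecabcfbccafdbbff'
  #11 SA[11]=30  'bbff'
  #12 SA[12]=24  'bccafdbbff'
  #13 SA[13]=21  'bcfbccafdbbff'
  #14 SA[14]=6  'bdbabadddfeaecabcfbccafdbbff'
  #15 SA[15]=31  'bff'
  #16 SA[16]=19  'cabcfbccafdbbff'
  #17 SA[17]=26  'cafdbbff'
  #18 SA[18]=25  'ccafdbbff'
  #19 SA[19]=22  'cfbccafdbbff'
  #20 SA[20]=0  'dafbabbdbabadddfeaecabcfbccafdbbff'
  #21 SA[21]=7  'dbabadddfeaecabcfbccafdbbff'
  #22 SA[22]=29  'dbbff'
  #23 SA[23]=12  'dddfeaecabcfbccafdbbff'
  #24 SA[24]=13  'ddfeaecabcfbccafdbbff'
  #25 SA[25]=14  'dfeaecabcfbccafdbbff'
  #26 SA[26]=16  'eaecabcfbccafdbbff'
  #27 SA[27]=18  'ecabcfbccafdbbff'
  #28 SA[28]=33  'f'
  #29 SA[29]=2  'fbabbdbabadddfeaecabcfbccafdbbff'
  #30 SA[30]=23  'fbccafdbbff'
  #31 SA[31]=28  'fdbbff'
  #32 SA[32]=15  'feaecabcfbccafdbbff'
  #33 SA[33]=32  'ff'

[9, 4, 20, 11, 17, 1, 27, 8, 3, 10, 5, 30, 24, 21, 6, 31, 19, 26, 25, 22, 0, 7, 29, 12, 13, 14, 16, 18, 33, 2, 23, 28, 15, 32]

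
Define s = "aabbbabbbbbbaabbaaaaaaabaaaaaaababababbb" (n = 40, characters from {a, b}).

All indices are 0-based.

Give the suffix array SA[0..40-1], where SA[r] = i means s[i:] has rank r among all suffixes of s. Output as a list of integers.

sorted suffixes:
  #0 SA[0]=16  'aaaaaaabaaaaaaababababbb'
  #1 SA[1]=24  'aaaaaaababababbb'
  #2 SA[2]=17  'aaaaaabaaaaaaababababbb'
  #3 SA[3]=25  'aaaaaababababbb'
  #4 SA[4]=18  'aaaaabaaaaaaababababbb'
  #5 SA[5]=26  'aaaaababababbb'
  #6 SA[6]=19  'aaaabaaaaaaababababbb'
  #7 SA[7]=27  'aaaababababbb'
  #8 SA[8]=20  'aaabaaaaaaababababbb'
  #9 SA[9]=28  'aaababababbb'
  #10 SA[10]=21  'aabaaaaaaababababbb'
  #11 SA[11]=29  'aababababbb'
  #12 SA[12]=12  'aabbaaaaaaabaaaaaaababababbb'
  #13 SA[13]=0  'aabbbabbbbbbaabbaaaaaaabaaaaaaababababbb'
  #14 SA[14]=22  'abaaaaaaababababbb'
  #15 SA[15]=30  'ababababbb'
  #16 SA[16]=32  'abababbb'
  #17 SA[17]=34  'ababbb'
  #18 SA[18]=13  'abbaaaaaaabaaaaaaababababbb'
  #19 SA[19]=36  'abbb'
  #20 SA[20]=1  'abbbabbbbbbaabbaaaaaaabaaaaaaababababbb'
  #21 SA[21]=5  'abbbbbbaabbaaaaaaabaaaaaaababababbb'
  #22 SA[22]=39  'b'
  #23 SA[23]=15  'baaaaaaabaaaaaaababababbb'
  #24 SA[24]=23  'baaaaaaababababbb'
  #25 SA[25]=11  'baabbaaaaaaabaaaaaaababababbb'
  #26 SA[26]=31  'babababbb'
  #27 SA[27]=33  'bababbb'
  #28 SA[28]=35  'babbb'
  #29 SA[29]=4  'babbbbbbaabbaaaaaaabaaaaaaababababbb'
  #30 SA[30]=38  'bb'
  #31 SA[31]=14  'bbaaaaaaabaaaaaaababababbb'
  #32 SA[32]=10  'bbaabbaaaaaaabaaaaaaababababbb'
  #33 SA[33]=3  'bbabbbbbbaabbaaaaaaabaaaaaaababababbb'
  #34 SA[34]=37  'bbb'
  #35 SA[35]=9  'bbbaabbaaaaaaabaaaaaaababababbb'
  #36 SA[36]=2  'bbbabbbbbbaabbaaaaaaabaaaaaaababababbb'
  #37 SA[37]=8  'bbbbaabbaaaaaaabaaaaaaababababbb'
  #38 SA[38]=7  'bbbbbaabbaaaaaaabaaaaaaababababbb'
  #39 SA[39]=6  'bbbbbbaabbaaaaaaabaaaaaaababababbb'

[16, 24, 17, 25, 18, 26, 19, 27, 20, 28, 21, 29, 12, 0, 22, 30, 32, 34, 13, 36, 1, 5, 39, 15, 23, 11, 31, 33, 35, 4, 38, 14, 10, 3, 37, 9, 2, 8, 7, 6]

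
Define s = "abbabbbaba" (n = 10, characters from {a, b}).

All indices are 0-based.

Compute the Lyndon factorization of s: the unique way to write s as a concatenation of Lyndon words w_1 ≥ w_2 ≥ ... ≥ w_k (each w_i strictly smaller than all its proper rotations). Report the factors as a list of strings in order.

["abbabbb", "ab", "a"]

emit factor 1: 'abbabbb' (i=0, period=7)
emit factor 2: 'ab' (i=7, period=2)
emit factor 3: 'a' (i=9, period=1)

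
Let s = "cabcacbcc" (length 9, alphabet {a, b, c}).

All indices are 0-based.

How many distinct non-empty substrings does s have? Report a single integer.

37

rank | idx | suffix
   0 |   1 | abcacbcc
   1 |   4 | acbcc
   2 |   2 | bcacbcc
   3 |   6 | bcc
   4 |   8 | c
   5 |   0 | cabcacbcc
   6 |   3 | cacbcc
   7 |   5 | cbcc
   8 |   7 | cc

SA = [1, 4, 2, 6, 8, 0, 3, 5, 7]
rank  pair      lcp
   1  s[1:],s[4:]  1  'a'
   2  s[4:],s[2:]  0  ''
   3  s[2:],s[6:]  2  'bc'
   4  s[6:],s[8:]  0  ''
   5  s[8:],s[0:]  1  'c'
   6  s[0:],s[3:]  2  'ca'
   7  s[3:],s[5:]  1  'c'
   8  s[5:],s[7:]  1  'c'

n(n+1)/2 = 9·10/2 = 45
Σ LCP = 0 + 1 + 0 + 2 + 0 + 1 + 2 + 1 + 1 = 8
distinct = 45 − 8 = 37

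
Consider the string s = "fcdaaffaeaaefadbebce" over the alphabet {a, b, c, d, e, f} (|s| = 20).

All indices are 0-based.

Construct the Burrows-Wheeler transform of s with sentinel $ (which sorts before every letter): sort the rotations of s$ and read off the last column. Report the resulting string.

eedffaaedfbcacabaef$a

rank  rotation               last
    0  $fcdaaffaeaaefadbebce  e
    1  aaefadbebce$fcdaaffae  e
    2  aaffaeaaefadbebce$fcd  d
    3  adbebce$fcdaaffaeaaef  f
    4  aeaaefadbebce$fcdaaff  f
    5  aefadbebce$fcdaaffaea  a
    6  affaeaaefadbebce$fcda  a
    7  bce$fcdaaffaeaaefadbe  e
    8  bebce$fcdaaffaeaaefad  d
    9  cdaaffaeaaefadbebce$f  f
   10  ce$fcdaaffaeaaefadbeb  b
   11  daaffaeaaefadbebce$fc  c
   12  dbebce$fcdaaffaeaaefa  a
   13  e$fcdaaffaeaaefadbebc  c
   14  eaaefadbebce$fcdaaffa  a
   15  ebce$fcdaaffaeaaefadb  b
   16  efadbebce$fcdaaffaeaa  a
   17  fadbebce$fcdaaffaeaae  e
   18  faeaaefadbebce$fcdaaf  f
   19  fcdaaffaeaaefadbebce$  $
   20  ffaeaaefadbebce$fcdaa  a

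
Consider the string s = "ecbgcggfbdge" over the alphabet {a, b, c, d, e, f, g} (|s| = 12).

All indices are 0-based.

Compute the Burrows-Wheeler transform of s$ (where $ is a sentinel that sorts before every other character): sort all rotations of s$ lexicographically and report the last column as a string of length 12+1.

rank  rotation       last
    0  $ecbgcggfbdge  e
    1  bdge$ecbgcggf  f
    2  bgcggfbdge$ec  c
    3  cbgcggfbdge$e  e
    4  cggfbdge$ecbg  g
    5  dge$ecbgcggfb  b
    6  e$ecbgcggfbdg  g
    7  ecbgcggfbdge$  $
    8  fbdge$ecbgcgg  g
    9  gcggfbdge$ecb  b
   10  ge$ecbgcggfbd  d
   11  gfbdge$ecbgcg  g
   12  ggfbdge$ecbgc  c

efcegbg$gbdgc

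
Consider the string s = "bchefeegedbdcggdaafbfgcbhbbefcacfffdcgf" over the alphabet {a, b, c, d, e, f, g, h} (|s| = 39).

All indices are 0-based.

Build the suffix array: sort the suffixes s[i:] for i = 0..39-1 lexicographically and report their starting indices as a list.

rank | idx | suffix
   0 |  16 | aafbfgcbhbbefcacfffdcgf
   1 |  30 | acfffdcgf
   2 |  17 | afbfgcbhbbefcacfffdcgf
   3 |  25 | bbefcacfffdcgf
   4 |   0 | bchefeegedbdcggdaafbfgcbhbbefcacfffdcgf
   5 |  10 | bdcggdaafbfgcbhbbefcacfffdcgf
   6 |  26 | befcacfffdcgf
   7 |  19 | bfgcbhbbefcacfffdcgf
   8 |  23 | bhbbefcacfffdcgf
   9 |  29 | cacfffdcgf
  10 |  22 | cbhbbefcacfffdcgf
  11 |  31 | cfffdcgf
  12 |  36 | cgf
  13 |  12 | cggdaafbfgcbhbbefcacfffdcgf
  14 |   1 | chefeegedbdcggdaafbfgcbhbbefcacfffdcgf
  15 |  15 | daafbfgcbhbbefcacfffdcgf
  16 |   9 | dbdcggdaafbfgcbhbbefcacfffdcgf
  17 |  35 | dcgf
  18 |  11 | dcggdaafbfgcbhbbefcacfffdcgf
  19 |   8 | edbdcggdaafbfgcbhbbefcacfffdcgf
  20 |   5 | eegedbdcggdaafbfgcbhbbefcacfffdcgf
  21 |  27 | efcacfffdcgf
  22 |   3 | efeegedbdcggdaafbfgcbhbbefcacfffdcgf
  23 |   6 | egedbdcggdaafbfgcbhbbefcacfffdcgf
  24 |  38 | f
  25 |  18 | fbfgcbhbbefcacfffdcgf
  26 |  28 | fcacfffdcgf
  27 |  34 | fdcgf
  28 |   4 | feegedbdcggdaafbfgcbhbbefcacfffdcgf
  29 |  33 | ffdcgf
  30 |  32 | fffdcgf
  31 |  20 | fgcbhbbefcacfffdcgf
  32 |  21 | gcbhbbefcacfffdcgf
  33 |  14 | gdaafbfgcbhbbefcacfffdcgf
  34 |   7 | gedbdcggdaafbfgcbhbbefcacfffdcgf
  35 |  37 | gf
  36 |  13 | ggdaafbfgcbhbbefcacfffdcgf
  37 |  24 | hbbefcacfffdcgf
  38 |   2 | hefeegedbdcggdaafbfgcbhbbefcacfffdcgf

[16, 30, 17, 25, 0, 10, 26, 19, 23, 29, 22, 31, 36, 12, 1, 15, 9, 35, 11, 8, 5, 27, 3, 6, 38, 18, 28, 34, 4, 33, 32, 20, 21, 14, 7, 37, 13, 24, 2]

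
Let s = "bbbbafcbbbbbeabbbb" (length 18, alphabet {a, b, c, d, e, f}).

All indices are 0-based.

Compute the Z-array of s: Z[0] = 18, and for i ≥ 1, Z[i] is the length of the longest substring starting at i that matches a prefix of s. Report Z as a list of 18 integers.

[18, 3, 2, 1, 0, 0, 0, 4, 4, 3, 2, 1, 0, 0, 4, 3, 2, 1]

Z[0]=18
i=1: outside box; Z[1]=3 extend→box=[1,4)
i=2: min(r-i=2, Z[1]=3)=2; Z[2]=2
i=3: min(r-i=1, Z[2]=2)=1; Z[3]=1
i=4: outside box; Z[4]=0
i=5: outside box; Z[5]=0
i=6: outside box; Z[6]=0
i=7: outside box; Z[7]=4 extend→box=[7,11)
i=8: min(r-i=3, Z[1]=3)=3; Z[8]=4 extend→box=[8,12)
i=9: min(r-i=3, Z[1]=3)=3; Z[9]=3
i=10: min(r-i=2, Z[2]=2)=2; Z[10]=2
i=11: min(r-i=1, Z[3]=1)=1; Z[11]=1
i=12: outside box; Z[12]=0
i=13: outside box; Z[13]=0
i=14: outside box; Z[14]=4 extend→box=[14,18)
i=15: min(r-i=3, Z[1]=3)=3; Z[15]=3
i=16: min(r-i=2, Z[2]=2)=2; Z[16]=2
i=17: min(r-i=1, Z[3]=1)=1; Z[17]=1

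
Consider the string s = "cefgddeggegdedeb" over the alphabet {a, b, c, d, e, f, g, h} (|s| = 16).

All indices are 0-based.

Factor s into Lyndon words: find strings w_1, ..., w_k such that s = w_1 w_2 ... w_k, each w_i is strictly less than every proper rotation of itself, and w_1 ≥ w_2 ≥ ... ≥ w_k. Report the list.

["cefgddeggegdede", "b"]

emit factor 1: 'cefgddeggegdede' (i=0, period=15)
emit factor 2: 'b' (i=15, period=1)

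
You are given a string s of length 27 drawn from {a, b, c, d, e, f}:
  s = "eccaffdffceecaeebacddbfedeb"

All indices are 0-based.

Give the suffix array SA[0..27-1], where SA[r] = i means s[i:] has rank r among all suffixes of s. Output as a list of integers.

sorted suffixes:
  #0 SA[0]=17  'acddbfedeb'
  #1 SA[1]=13  'aeebacddbfedeb'
  #2 SA[2]=3  'affdffceecaeebacddbfedeb'
  #3 SA[3]=26  'b'
  #4 SA[4]=16  'bacddbfedeb'
  #5 SA[5]=21  'bfedeb'
  #6 SA[6]=12  'caeebacddbfedeb'
  #7 SA[7]=2  'caffdffceecaeebacddbfedeb'
  #8 SA[8]=1  'ccaffdffceecaeebacddbfedeb'
  #9 SA[9]=18  'cddbfedeb'
  #10 SA[10]=9  'ceecaeebacddbfedeb'
  #11 SA[11]=20  'dbfedeb'
  #12 SA[12]=19  'ddbfedeb'
  #13 SA[13]=24  'deb'
  #14 SA[14]=6  'dffceecaeebacddbfedeb'
  #15 SA[15]=25  'eb'
  #16 SA[16]=15  'ebacddbfedeb'
  #17 SA[17]=11  'ecaeebacddbfedeb'
  #18 SA[18]=0  'eccaffdffceecaeebacddbfedeb'
  #19 SA[19]=23  'edeb'
  #20 SA[20]=14  'eebacddbfedeb'
  #21 SA[21]=10  'eecaeebacddbfedeb'
  #22 SA[22]=8  'fceecaeebacddbfedeb'
  #23 SA[23]=5  'fdffceecaeebacddbfedeb'
  #24 SA[24]=22  'fedeb'
  #25 SA[25]=7  'ffceecaeebacddbfedeb'
  #26 SA[26]=4  'ffdffceecaeebacddbfedeb'

[17, 13, 3, 26, 16, 21, 12, 2, 1, 18, 9, 20, 19, 24, 6, 25, 15, 11, 0, 23, 14, 10, 8, 5, 22, 7, 4]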